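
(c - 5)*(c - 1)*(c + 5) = c^3 - c^2 - 25*c + 25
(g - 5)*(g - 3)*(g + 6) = g^3 - 2*g^2 - 33*g + 90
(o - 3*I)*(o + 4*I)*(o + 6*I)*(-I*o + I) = -I*o^4 + 7*o^3 + I*o^3 - 7*o^2 - 6*I*o^2 + 72*o + 6*I*o - 72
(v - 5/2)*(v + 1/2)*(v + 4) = v^3 + 2*v^2 - 37*v/4 - 5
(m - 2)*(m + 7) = m^2 + 5*m - 14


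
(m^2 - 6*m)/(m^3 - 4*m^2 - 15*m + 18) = m/(m^2 + 2*m - 3)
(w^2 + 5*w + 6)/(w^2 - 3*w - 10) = (w + 3)/(w - 5)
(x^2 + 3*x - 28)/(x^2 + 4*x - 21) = (x - 4)/(x - 3)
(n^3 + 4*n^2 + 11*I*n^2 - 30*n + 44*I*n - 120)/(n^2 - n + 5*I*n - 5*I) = (n^2 + n*(4 + 6*I) + 24*I)/(n - 1)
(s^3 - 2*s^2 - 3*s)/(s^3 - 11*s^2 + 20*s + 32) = s*(s - 3)/(s^2 - 12*s + 32)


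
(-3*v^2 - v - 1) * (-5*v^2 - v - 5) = 15*v^4 + 8*v^3 + 21*v^2 + 6*v + 5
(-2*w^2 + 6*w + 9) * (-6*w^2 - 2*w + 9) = 12*w^4 - 32*w^3 - 84*w^2 + 36*w + 81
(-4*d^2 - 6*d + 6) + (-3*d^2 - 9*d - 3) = -7*d^2 - 15*d + 3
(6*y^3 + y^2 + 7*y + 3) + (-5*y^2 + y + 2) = 6*y^3 - 4*y^2 + 8*y + 5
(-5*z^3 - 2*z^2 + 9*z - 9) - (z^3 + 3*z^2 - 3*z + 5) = -6*z^3 - 5*z^2 + 12*z - 14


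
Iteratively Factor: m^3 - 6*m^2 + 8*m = (m)*(m^2 - 6*m + 8) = m*(m - 4)*(m - 2)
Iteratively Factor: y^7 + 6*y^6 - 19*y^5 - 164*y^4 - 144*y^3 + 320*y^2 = (y)*(y^6 + 6*y^5 - 19*y^4 - 164*y^3 - 144*y^2 + 320*y) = y*(y - 5)*(y^5 + 11*y^4 + 36*y^3 + 16*y^2 - 64*y) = y*(y - 5)*(y + 4)*(y^4 + 7*y^3 + 8*y^2 - 16*y) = y*(y - 5)*(y + 4)^2*(y^3 + 3*y^2 - 4*y) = y*(y - 5)*(y + 4)^3*(y^2 - y) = y*(y - 5)*(y - 1)*(y + 4)^3*(y)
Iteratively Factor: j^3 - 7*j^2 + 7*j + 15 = (j - 3)*(j^2 - 4*j - 5) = (j - 5)*(j - 3)*(j + 1)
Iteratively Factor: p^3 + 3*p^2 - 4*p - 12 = (p + 2)*(p^2 + p - 6) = (p - 2)*(p + 2)*(p + 3)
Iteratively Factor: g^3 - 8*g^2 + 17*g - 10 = (g - 1)*(g^2 - 7*g + 10) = (g - 2)*(g - 1)*(g - 5)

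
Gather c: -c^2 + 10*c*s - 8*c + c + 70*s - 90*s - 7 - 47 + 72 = -c^2 + c*(10*s - 7) - 20*s + 18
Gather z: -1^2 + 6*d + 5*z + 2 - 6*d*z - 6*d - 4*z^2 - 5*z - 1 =-6*d*z - 4*z^2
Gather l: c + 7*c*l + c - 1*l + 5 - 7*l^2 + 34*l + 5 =2*c - 7*l^2 + l*(7*c + 33) + 10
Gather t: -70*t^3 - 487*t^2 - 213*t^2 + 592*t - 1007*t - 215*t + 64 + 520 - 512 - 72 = -70*t^3 - 700*t^2 - 630*t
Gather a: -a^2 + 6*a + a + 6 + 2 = -a^2 + 7*a + 8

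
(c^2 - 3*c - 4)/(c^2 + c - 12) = (c^2 - 3*c - 4)/(c^2 + c - 12)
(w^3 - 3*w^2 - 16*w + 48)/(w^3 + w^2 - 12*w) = (w - 4)/w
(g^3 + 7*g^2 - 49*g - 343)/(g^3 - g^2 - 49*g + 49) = (g + 7)/(g - 1)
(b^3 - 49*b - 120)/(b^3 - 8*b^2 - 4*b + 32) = (b^2 + 8*b + 15)/(b^2 - 4)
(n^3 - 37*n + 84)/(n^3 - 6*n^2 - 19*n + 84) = (n^2 + 3*n - 28)/(n^2 - 3*n - 28)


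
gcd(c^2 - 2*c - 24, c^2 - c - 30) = c - 6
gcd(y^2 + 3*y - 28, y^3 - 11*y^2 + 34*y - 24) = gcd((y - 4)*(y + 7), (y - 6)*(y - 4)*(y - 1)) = y - 4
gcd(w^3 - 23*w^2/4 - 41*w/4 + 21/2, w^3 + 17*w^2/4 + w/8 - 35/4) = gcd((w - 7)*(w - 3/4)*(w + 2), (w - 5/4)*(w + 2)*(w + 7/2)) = w + 2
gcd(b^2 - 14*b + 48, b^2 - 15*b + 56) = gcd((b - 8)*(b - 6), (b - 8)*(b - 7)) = b - 8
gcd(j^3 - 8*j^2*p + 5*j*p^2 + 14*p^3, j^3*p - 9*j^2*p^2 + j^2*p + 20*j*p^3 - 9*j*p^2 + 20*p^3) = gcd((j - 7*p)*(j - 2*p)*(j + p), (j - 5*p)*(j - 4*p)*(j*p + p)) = 1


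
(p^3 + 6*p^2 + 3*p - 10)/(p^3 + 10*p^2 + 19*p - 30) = (p + 2)/(p + 6)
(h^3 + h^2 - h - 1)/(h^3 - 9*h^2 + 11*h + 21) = (h^2 - 1)/(h^2 - 10*h + 21)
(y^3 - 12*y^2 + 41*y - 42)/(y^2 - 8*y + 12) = (y^2 - 10*y + 21)/(y - 6)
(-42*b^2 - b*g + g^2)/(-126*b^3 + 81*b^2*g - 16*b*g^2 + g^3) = (6*b + g)/(18*b^2 - 9*b*g + g^2)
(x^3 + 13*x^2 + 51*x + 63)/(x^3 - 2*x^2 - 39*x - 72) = (x + 7)/(x - 8)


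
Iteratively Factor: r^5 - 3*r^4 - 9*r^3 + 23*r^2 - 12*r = (r + 3)*(r^4 - 6*r^3 + 9*r^2 - 4*r) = (r - 1)*(r + 3)*(r^3 - 5*r^2 + 4*r) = r*(r - 1)*(r + 3)*(r^2 - 5*r + 4) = r*(r - 1)^2*(r + 3)*(r - 4)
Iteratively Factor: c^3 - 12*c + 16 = (c - 2)*(c^2 + 2*c - 8) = (c - 2)^2*(c + 4)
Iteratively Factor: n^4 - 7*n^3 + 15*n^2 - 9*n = (n)*(n^3 - 7*n^2 + 15*n - 9) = n*(n - 3)*(n^2 - 4*n + 3) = n*(n - 3)*(n - 1)*(n - 3)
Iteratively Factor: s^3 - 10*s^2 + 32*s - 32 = (s - 2)*(s^2 - 8*s + 16) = (s - 4)*(s - 2)*(s - 4)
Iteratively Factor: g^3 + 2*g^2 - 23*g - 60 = (g - 5)*(g^2 + 7*g + 12) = (g - 5)*(g + 3)*(g + 4)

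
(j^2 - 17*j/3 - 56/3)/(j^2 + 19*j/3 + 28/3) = (j - 8)/(j + 4)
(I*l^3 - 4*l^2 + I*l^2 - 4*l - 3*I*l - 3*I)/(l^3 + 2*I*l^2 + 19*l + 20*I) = (I*l^2 + l*(-3 + I) - 3)/(l^2 + I*l + 20)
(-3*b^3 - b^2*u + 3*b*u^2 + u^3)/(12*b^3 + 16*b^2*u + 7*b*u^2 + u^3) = (-b^2 + u^2)/(4*b^2 + 4*b*u + u^2)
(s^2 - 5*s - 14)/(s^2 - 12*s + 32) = (s^2 - 5*s - 14)/(s^2 - 12*s + 32)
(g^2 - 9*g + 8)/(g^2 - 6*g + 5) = (g - 8)/(g - 5)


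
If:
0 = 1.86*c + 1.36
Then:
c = -0.73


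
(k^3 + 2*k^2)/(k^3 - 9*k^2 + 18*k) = k*(k + 2)/(k^2 - 9*k + 18)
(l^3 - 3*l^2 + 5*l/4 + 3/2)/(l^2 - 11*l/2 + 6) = (l^2 - 3*l/2 - 1)/(l - 4)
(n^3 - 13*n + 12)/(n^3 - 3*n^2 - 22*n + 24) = (n - 3)/(n - 6)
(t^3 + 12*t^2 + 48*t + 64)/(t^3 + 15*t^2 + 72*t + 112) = (t + 4)/(t + 7)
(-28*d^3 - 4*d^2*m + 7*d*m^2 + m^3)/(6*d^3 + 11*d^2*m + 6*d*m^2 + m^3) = (-14*d^2 + 5*d*m + m^2)/(3*d^2 + 4*d*m + m^2)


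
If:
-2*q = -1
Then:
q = 1/2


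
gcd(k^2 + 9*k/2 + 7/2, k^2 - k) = 1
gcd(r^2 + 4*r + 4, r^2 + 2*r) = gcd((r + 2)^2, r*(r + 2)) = r + 2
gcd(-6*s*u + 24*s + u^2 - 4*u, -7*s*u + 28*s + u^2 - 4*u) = u - 4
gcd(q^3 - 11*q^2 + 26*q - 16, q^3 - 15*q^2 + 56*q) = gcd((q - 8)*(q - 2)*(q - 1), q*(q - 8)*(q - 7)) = q - 8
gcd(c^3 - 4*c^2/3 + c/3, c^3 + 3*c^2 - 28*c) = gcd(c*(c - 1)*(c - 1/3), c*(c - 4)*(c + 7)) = c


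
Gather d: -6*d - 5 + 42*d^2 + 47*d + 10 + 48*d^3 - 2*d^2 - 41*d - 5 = 48*d^3 + 40*d^2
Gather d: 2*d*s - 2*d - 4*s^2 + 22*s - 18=d*(2*s - 2) - 4*s^2 + 22*s - 18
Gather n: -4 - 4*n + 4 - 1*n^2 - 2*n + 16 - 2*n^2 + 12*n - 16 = -3*n^2 + 6*n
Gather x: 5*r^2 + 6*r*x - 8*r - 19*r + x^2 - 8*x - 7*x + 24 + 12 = 5*r^2 - 27*r + x^2 + x*(6*r - 15) + 36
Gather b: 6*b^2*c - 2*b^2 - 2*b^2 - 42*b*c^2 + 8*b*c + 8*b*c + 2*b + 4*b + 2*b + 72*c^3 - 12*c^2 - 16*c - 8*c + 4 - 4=b^2*(6*c - 4) + b*(-42*c^2 + 16*c + 8) + 72*c^3 - 12*c^2 - 24*c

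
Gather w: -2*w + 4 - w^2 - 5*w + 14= -w^2 - 7*w + 18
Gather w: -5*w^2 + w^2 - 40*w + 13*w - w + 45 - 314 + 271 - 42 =-4*w^2 - 28*w - 40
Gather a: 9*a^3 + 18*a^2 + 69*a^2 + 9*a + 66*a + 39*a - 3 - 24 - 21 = 9*a^3 + 87*a^2 + 114*a - 48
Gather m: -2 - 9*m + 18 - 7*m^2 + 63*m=-7*m^2 + 54*m + 16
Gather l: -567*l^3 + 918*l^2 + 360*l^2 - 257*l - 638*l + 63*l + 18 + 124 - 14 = -567*l^3 + 1278*l^2 - 832*l + 128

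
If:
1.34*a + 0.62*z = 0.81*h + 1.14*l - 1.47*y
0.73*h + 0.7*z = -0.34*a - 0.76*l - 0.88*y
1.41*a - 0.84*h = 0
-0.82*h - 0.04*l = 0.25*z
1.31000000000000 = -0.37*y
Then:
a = -1.43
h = -2.40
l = -0.24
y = -3.54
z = 7.91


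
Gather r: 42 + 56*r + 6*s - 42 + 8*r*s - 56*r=8*r*s + 6*s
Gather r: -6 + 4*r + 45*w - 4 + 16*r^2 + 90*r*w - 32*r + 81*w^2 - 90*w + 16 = 16*r^2 + r*(90*w - 28) + 81*w^2 - 45*w + 6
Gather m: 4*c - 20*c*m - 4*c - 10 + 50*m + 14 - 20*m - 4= m*(30 - 20*c)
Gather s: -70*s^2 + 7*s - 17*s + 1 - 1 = -70*s^2 - 10*s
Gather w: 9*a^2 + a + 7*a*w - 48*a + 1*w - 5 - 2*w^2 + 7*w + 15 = 9*a^2 - 47*a - 2*w^2 + w*(7*a + 8) + 10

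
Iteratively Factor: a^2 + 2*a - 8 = (a - 2)*(a + 4)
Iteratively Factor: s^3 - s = (s + 1)*(s^2 - s) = s*(s + 1)*(s - 1)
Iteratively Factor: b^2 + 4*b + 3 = (b + 1)*(b + 3)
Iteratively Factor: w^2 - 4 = (w - 2)*(w + 2)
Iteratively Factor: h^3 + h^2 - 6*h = (h + 3)*(h^2 - 2*h) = (h - 2)*(h + 3)*(h)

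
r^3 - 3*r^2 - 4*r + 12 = (r - 3)*(r - 2)*(r + 2)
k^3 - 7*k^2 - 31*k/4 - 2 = (k - 8)*(k + 1/2)^2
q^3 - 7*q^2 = q^2*(q - 7)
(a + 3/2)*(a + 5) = a^2 + 13*a/2 + 15/2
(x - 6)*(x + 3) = x^2 - 3*x - 18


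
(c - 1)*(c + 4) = c^2 + 3*c - 4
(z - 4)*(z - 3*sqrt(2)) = z^2 - 3*sqrt(2)*z - 4*z + 12*sqrt(2)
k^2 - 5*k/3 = k*(k - 5/3)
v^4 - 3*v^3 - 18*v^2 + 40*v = v*(v - 5)*(v - 2)*(v + 4)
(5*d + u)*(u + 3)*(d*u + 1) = 5*d^2*u^2 + 15*d^2*u + d*u^3 + 3*d*u^2 + 5*d*u + 15*d + u^2 + 3*u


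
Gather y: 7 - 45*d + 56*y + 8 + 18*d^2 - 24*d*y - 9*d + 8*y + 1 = 18*d^2 - 54*d + y*(64 - 24*d) + 16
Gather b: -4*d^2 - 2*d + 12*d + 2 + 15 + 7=-4*d^2 + 10*d + 24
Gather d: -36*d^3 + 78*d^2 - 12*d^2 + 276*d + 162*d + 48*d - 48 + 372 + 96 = -36*d^3 + 66*d^2 + 486*d + 420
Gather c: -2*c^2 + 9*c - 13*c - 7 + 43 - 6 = -2*c^2 - 4*c + 30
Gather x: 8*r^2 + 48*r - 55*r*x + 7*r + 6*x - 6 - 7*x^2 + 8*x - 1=8*r^2 + 55*r - 7*x^2 + x*(14 - 55*r) - 7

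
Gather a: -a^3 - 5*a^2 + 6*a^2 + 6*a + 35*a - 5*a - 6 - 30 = -a^3 + a^2 + 36*a - 36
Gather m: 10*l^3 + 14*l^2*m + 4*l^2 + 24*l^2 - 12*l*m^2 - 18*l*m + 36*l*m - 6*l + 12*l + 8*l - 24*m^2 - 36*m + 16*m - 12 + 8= 10*l^3 + 28*l^2 + 14*l + m^2*(-12*l - 24) + m*(14*l^2 + 18*l - 20) - 4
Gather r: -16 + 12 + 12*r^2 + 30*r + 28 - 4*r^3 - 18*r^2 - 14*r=-4*r^3 - 6*r^2 + 16*r + 24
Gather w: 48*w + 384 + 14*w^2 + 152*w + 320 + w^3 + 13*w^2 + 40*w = w^3 + 27*w^2 + 240*w + 704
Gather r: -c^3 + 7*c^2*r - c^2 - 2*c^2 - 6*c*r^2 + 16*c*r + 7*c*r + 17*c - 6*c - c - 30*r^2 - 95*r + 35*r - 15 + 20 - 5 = -c^3 - 3*c^2 + 10*c + r^2*(-6*c - 30) + r*(7*c^2 + 23*c - 60)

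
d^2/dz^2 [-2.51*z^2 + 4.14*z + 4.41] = -5.02000000000000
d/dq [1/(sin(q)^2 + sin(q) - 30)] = -(2*sin(q) + 1)*cos(q)/(sin(q)^2 + sin(q) - 30)^2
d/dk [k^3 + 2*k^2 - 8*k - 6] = 3*k^2 + 4*k - 8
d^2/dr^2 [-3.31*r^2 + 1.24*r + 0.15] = -6.62000000000000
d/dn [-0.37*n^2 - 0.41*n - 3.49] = -0.74*n - 0.41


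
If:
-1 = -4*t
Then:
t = 1/4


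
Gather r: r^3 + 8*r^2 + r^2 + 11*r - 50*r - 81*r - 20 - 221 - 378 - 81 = r^3 + 9*r^2 - 120*r - 700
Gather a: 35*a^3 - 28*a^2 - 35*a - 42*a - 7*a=35*a^3 - 28*a^2 - 84*a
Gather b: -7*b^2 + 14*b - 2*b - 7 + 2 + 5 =-7*b^2 + 12*b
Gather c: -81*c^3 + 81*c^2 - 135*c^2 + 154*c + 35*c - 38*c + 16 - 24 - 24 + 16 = -81*c^3 - 54*c^2 + 151*c - 16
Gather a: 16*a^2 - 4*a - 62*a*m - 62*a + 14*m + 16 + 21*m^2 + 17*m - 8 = 16*a^2 + a*(-62*m - 66) + 21*m^2 + 31*m + 8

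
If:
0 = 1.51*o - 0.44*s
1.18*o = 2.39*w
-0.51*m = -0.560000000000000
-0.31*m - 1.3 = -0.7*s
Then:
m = 1.10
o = 0.68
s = 2.34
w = 0.34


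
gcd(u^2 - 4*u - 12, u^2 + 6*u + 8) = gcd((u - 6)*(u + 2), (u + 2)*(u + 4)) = u + 2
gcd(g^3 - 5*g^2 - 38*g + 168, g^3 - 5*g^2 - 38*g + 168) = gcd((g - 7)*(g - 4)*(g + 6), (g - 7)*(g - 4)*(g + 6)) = g^3 - 5*g^2 - 38*g + 168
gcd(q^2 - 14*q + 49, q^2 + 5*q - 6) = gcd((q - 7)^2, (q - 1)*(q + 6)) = 1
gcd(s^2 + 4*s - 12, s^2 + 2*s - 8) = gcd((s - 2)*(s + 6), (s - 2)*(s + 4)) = s - 2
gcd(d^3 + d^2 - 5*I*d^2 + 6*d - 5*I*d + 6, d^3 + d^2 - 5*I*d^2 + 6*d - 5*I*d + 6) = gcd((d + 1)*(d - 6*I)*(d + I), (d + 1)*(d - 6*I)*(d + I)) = d^3 + d^2*(1 - 5*I) + d*(6 - 5*I) + 6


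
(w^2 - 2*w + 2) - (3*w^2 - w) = -2*w^2 - w + 2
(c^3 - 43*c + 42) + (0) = c^3 - 43*c + 42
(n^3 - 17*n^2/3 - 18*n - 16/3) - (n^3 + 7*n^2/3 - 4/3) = -8*n^2 - 18*n - 4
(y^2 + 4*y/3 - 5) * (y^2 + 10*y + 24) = y^4 + 34*y^3/3 + 97*y^2/3 - 18*y - 120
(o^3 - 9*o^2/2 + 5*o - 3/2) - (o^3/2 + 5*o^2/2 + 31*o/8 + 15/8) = o^3/2 - 7*o^2 + 9*o/8 - 27/8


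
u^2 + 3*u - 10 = (u - 2)*(u + 5)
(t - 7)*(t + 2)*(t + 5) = t^3 - 39*t - 70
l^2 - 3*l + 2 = (l - 2)*(l - 1)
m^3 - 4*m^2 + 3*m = m*(m - 3)*(m - 1)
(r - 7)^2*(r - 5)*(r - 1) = r^4 - 20*r^3 + 138*r^2 - 364*r + 245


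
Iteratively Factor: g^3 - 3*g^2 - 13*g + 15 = (g + 3)*(g^2 - 6*g + 5) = (g - 5)*(g + 3)*(g - 1)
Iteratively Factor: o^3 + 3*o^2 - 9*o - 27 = (o - 3)*(o^2 + 6*o + 9) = (o - 3)*(o + 3)*(o + 3)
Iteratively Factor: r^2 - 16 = (r - 4)*(r + 4)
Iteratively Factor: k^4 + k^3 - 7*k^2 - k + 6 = (k - 2)*(k^3 + 3*k^2 - k - 3) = (k - 2)*(k + 3)*(k^2 - 1) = (k - 2)*(k - 1)*(k + 3)*(k + 1)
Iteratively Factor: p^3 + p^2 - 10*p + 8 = (p - 1)*(p^2 + 2*p - 8) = (p - 2)*(p - 1)*(p + 4)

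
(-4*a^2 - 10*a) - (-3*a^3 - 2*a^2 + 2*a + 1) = 3*a^3 - 2*a^2 - 12*a - 1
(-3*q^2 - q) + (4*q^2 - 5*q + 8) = q^2 - 6*q + 8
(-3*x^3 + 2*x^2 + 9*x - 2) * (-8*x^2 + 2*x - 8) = 24*x^5 - 22*x^4 - 44*x^3 + 18*x^2 - 76*x + 16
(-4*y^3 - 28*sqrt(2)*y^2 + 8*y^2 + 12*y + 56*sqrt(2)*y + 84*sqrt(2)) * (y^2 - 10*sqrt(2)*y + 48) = -4*y^5 + 8*y^4 + 12*sqrt(2)*y^4 - 24*sqrt(2)*y^3 + 380*y^3 - 1380*sqrt(2)*y^2 - 736*y^2 - 1104*y + 2688*sqrt(2)*y + 4032*sqrt(2)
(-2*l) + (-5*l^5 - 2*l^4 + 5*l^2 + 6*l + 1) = -5*l^5 - 2*l^4 + 5*l^2 + 4*l + 1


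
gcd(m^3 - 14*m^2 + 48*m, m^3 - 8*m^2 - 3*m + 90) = m - 6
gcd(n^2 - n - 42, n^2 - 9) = 1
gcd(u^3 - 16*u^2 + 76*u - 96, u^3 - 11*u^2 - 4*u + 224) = u - 8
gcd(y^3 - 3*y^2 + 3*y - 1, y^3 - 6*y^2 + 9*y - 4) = y^2 - 2*y + 1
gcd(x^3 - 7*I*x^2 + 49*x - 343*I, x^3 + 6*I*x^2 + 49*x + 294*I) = x^2 + 49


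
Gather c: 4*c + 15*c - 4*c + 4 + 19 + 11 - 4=15*c + 30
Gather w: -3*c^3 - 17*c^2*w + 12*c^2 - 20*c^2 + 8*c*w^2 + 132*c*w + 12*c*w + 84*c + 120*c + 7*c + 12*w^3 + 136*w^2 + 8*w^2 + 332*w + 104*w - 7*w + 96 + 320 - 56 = -3*c^3 - 8*c^2 + 211*c + 12*w^3 + w^2*(8*c + 144) + w*(-17*c^2 + 144*c + 429) + 360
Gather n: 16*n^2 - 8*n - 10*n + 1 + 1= 16*n^2 - 18*n + 2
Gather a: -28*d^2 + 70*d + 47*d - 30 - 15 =-28*d^2 + 117*d - 45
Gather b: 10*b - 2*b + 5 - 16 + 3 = 8*b - 8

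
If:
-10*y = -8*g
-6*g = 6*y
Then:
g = 0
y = 0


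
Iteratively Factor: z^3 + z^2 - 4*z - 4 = (z + 1)*(z^2 - 4) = (z - 2)*(z + 1)*(z + 2)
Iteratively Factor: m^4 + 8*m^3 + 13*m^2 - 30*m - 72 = (m + 3)*(m^3 + 5*m^2 - 2*m - 24) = (m + 3)*(m + 4)*(m^2 + m - 6) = (m + 3)^2*(m + 4)*(m - 2)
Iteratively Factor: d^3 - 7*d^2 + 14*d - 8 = (d - 1)*(d^2 - 6*d + 8) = (d - 4)*(d - 1)*(d - 2)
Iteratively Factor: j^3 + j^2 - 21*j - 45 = (j + 3)*(j^2 - 2*j - 15) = (j + 3)^2*(j - 5)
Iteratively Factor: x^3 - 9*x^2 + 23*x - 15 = (x - 3)*(x^2 - 6*x + 5) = (x - 5)*(x - 3)*(x - 1)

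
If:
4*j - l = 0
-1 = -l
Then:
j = 1/4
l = 1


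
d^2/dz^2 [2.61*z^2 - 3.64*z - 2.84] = 5.22000000000000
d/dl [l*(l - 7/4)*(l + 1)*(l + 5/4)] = 4*l^3 + 3*l^2/2 - 43*l/8 - 35/16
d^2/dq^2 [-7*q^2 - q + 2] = -14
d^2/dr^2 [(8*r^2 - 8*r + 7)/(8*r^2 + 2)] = 4*(-32*r^3 + 60*r^2 + 24*r - 5)/(64*r^6 + 48*r^4 + 12*r^2 + 1)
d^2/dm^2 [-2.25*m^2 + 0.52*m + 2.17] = -4.50000000000000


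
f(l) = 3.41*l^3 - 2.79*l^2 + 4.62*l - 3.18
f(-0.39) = -5.61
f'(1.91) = 31.28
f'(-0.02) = 4.74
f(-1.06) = -15.27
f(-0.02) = -3.27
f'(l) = 10.23*l^2 - 5.58*l + 4.62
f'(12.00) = 1410.78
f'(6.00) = 339.42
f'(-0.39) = 8.35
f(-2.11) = -57.38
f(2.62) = 51.10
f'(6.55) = 406.96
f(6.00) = 660.66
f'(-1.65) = 41.68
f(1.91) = 19.23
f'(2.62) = 60.22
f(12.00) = 5542.98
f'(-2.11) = 61.94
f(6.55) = 865.63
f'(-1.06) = 22.03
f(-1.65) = -33.72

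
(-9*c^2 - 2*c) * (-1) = 9*c^2 + 2*c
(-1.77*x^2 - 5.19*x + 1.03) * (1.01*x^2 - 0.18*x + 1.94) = -1.7877*x^4 - 4.9233*x^3 - 1.4593*x^2 - 10.254*x + 1.9982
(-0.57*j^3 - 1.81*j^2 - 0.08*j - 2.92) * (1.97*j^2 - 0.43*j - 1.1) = -1.1229*j^5 - 3.3206*j^4 + 1.2477*j^3 - 3.727*j^2 + 1.3436*j + 3.212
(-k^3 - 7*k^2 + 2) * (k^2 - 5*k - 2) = -k^5 - 2*k^4 + 37*k^3 + 16*k^2 - 10*k - 4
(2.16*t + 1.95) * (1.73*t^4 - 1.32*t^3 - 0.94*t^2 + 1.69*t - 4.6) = 3.7368*t^5 + 0.5223*t^4 - 4.6044*t^3 + 1.8174*t^2 - 6.6405*t - 8.97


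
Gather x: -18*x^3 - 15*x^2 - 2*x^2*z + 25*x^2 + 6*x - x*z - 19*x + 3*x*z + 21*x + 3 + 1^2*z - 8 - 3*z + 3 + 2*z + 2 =-18*x^3 + x^2*(10 - 2*z) + x*(2*z + 8)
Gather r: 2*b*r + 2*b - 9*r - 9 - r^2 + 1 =2*b - r^2 + r*(2*b - 9) - 8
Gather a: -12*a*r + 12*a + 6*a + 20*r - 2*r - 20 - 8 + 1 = a*(18 - 12*r) + 18*r - 27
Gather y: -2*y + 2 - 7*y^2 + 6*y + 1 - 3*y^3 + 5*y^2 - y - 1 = -3*y^3 - 2*y^2 + 3*y + 2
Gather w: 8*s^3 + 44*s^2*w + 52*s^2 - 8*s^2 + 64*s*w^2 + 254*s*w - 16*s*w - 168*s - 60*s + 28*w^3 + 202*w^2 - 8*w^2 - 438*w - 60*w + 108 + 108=8*s^3 + 44*s^2 - 228*s + 28*w^3 + w^2*(64*s + 194) + w*(44*s^2 + 238*s - 498) + 216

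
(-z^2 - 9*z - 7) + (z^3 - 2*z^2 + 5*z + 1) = z^3 - 3*z^2 - 4*z - 6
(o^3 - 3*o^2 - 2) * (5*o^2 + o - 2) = 5*o^5 - 14*o^4 - 5*o^3 - 4*o^2 - 2*o + 4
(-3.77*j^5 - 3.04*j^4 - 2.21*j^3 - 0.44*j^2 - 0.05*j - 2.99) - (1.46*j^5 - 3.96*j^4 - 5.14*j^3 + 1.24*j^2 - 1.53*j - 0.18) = -5.23*j^5 + 0.92*j^4 + 2.93*j^3 - 1.68*j^2 + 1.48*j - 2.81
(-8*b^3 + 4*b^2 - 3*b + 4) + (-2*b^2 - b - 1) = -8*b^3 + 2*b^2 - 4*b + 3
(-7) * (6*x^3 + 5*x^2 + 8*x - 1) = -42*x^3 - 35*x^2 - 56*x + 7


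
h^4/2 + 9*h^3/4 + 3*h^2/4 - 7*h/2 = h*(h/2 + 1)*(h - 1)*(h + 7/2)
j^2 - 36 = (j - 6)*(j + 6)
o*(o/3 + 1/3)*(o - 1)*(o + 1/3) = o^4/3 + o^3/9 - o^2/3 - o/9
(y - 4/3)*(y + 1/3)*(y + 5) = y^3 + 4*y^2 - 49*y/9 - 20/9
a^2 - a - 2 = (a - 2)*(a + 1)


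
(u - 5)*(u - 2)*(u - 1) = u^3 - 8*u^2 + 17*u - 10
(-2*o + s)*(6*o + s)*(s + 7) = -12*o^2*s - 84*o^2 + 4*o*s^2 + 28*o*s + s^3 + 7*s^2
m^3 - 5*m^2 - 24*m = m*(m - 8)*(m + 3)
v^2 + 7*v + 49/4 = (v + 7/2)^2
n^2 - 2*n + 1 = (n - 1)^2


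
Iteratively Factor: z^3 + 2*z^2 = (z)*(z^2 + 2*z) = z^2*(z + 2)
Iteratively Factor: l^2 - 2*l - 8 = (l - 4)*(l + 2)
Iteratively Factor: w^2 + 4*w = (w + 4)*(w)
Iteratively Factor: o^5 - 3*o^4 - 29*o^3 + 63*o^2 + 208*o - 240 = (o + 4)*(o^4 - 7*o^3 - o^2 + 67*o - 60) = (o - 4)*(o + 4)*(o^3 - 3*o^2 - 13*o + 15) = (o - 5)*(o - 4)*(o + 4)*(o^2 + 2*o - 3) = (o - 5)*(o - 4)*(o + 3)*(o + 4)*(o - 1)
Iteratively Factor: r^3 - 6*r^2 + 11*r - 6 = (r - 2)*(r^2 - 4*r + 3) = (r - 2)*(r - 1)*(r - 3)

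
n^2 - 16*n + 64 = (n - 8)^2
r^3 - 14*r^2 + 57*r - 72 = (r - 8)*(r - 3)^2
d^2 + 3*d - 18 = (d - 3)*(d + 6)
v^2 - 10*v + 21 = (v - 7)*(v - 3)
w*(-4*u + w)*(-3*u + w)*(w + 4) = 12*u^2*w^2 + 48*u^2*w - 7*u*w^3 - 28*u*w^2 + w^4 + 4*w^3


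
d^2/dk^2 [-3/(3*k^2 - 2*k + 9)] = 6*(9*k^2 - 6*k - 4*(3*k - 1)^2 + 27)/(3*k^2 - 2*k + 9)^3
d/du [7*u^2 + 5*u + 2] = 14*u + 5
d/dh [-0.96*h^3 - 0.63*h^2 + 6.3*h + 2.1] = -2.88*h^2 - 1.26*h + 6.3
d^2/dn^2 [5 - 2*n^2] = -4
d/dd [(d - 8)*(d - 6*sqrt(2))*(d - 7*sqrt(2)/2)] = 3*d^2 - 19*sqrt(2)*d - 16*d + 42 + 76*sqrt(2)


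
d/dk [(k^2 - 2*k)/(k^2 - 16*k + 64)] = 2*(8 - 7*k)/(k^3 - 24*k^2 + 192*k - 512)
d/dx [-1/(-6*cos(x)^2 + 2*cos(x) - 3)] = 2*(6*cos(x) - 1)*sin(x)/(6*cos(x)^2 - 2*cos(x) + 3)^2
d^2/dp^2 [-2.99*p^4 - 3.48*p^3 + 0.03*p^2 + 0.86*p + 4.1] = -35.88*p^2 - 20.88*p + 0.06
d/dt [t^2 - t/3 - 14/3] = 2*t - 1/3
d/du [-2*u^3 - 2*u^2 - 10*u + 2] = -6*u^2 - 4*u - 10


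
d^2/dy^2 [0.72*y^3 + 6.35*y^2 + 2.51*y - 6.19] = 4.32*y + 12.7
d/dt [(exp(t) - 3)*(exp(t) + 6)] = (2*exp(t) + 3)*exp(t)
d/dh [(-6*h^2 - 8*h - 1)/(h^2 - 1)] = 2*(4*h^2 + 7*h + 4)/(h^4 - 2*h^2 + 1)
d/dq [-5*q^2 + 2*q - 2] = 2 - 10*q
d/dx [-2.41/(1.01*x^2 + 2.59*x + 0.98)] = (4.8682*x + 6.2419)/(1.01*x^2 + 2.59*x + 0.98)^2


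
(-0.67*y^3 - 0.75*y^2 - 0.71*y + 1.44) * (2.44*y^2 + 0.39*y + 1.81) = -1.6348*y^5 - 2.0913*y^4 - 3.2376*y^3 + 1.8792*y^2 - 0.7235*y + 2.6064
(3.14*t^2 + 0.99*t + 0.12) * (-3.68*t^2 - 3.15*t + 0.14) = -11.5552*t^4 - 13.5342*t^3 - 3.1205*t^2 - 0.2394*t + 0.0168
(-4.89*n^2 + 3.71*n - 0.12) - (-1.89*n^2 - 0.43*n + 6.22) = -3.0*n^2 + 4.14*n - 6.34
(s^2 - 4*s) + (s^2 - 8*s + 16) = 2*s^2 - 12*s + 16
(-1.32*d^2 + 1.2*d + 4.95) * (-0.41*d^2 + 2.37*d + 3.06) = 0.5412*d^4 - 3.6204*d^3 - 3.2247*d^2 + 15.4035*d + 15.147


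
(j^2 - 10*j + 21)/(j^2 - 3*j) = (j - 7)/j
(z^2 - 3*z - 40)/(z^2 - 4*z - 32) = (z + 5)/(z + 4)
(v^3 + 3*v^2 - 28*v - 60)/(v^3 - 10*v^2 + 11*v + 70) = (v + 6)/(v - 7)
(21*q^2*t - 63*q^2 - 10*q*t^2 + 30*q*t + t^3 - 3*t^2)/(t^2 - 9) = (21*q^2 - 10*q*t + t^2)/(t + 3)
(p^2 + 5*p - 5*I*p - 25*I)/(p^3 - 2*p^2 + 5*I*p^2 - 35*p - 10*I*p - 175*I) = (p - 5*I)/(p^2 + p*(-7 + 5*I) - 35*I)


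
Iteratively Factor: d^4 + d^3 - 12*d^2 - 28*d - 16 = (d + 2)*(d^3 - d^2 - 10*d - 8) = (d - 4)*(d + 2)*(d^2 + 3*d + 2) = (d - 4)*(d + 1)*(d + 2)*(d + 2)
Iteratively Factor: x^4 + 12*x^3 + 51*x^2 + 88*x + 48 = (x + 3)*(x^3 + 9*x^2 + 24*x + 16) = (x + 3)*(x + 4)*(x^2 + 5*x + 4) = (x + 3)*(x + 4)^2*(x + 1)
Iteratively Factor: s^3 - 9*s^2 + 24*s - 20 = (s - 2)*(s^2 - 7*s + 10) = (s - 5)*(s - 2)*(s - 2)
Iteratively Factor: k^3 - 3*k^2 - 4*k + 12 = (k + 2)*(k^2 - 5*k + 6) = (k - 3)*(k + 2)*(k - 2)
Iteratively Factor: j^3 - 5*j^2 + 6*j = (j)*(j^2 - 5*j + 6) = j*(j - 3)*(j - 2)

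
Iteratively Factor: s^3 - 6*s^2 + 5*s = (s - 1)*(s^2 - 5*s) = (s - 5)*(s - 1)*(s)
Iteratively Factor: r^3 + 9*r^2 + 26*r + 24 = (r + 2)*(r^2 + 7*r + 12) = (r + 2)*(r + 3)*(r + 4)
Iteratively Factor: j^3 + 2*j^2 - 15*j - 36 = (j + 3)*(j^2 - j - 12) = (j - 4)*(j + 3)*(j + 3)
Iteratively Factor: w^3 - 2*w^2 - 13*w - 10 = (w + 2)*(w^2 - 4*w - 5) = (w - 5)*(w + 2)*(w + 1)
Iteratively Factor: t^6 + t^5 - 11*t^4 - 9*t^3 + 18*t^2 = (t - 1)*(t^5 + 2*t^4 - 9*t^3 - 18*t^2) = (t - 1)*(t + 3)*(t^4 - t^3 - 6*t^2) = t*(t - 1)*(t + 3)*(t^3 - t^2 - 6*t) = t*(t - 3)*(t - 1)*(t + 3)*(t^2 + 2*t) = t^2*(t - 3)*(t - 1)*(t + 3)*(t + 2)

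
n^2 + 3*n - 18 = (n - 3)*(n + 6)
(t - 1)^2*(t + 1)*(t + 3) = t^4 + 2*t^3 - 4*t^2 - 2*t + 3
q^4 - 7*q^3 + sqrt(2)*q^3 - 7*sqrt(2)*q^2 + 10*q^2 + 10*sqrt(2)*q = q*(q - 5)*(q - 2)*(q + sqrt(2))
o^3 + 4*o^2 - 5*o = o*(o - 1)*(o + 5)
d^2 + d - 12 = (d - 3)*(d + 4)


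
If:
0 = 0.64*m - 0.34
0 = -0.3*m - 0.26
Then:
No Solution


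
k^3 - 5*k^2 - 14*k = k*(k - 7)*(k + 2)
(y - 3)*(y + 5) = y^2 + 2*y - 15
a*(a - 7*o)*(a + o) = a^3 - 6*a^2*o - 7*a*o^2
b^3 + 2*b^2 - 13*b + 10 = (b - 2)*(b - 1)*(b + 5)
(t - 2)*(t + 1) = t^2 - t - 2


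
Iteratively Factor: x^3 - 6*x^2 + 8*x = (x)*(x^2 - 6*x + 8) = x*(x - 4)*(x - 2)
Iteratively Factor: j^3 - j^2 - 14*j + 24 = (j - 2)*(j^2 + j - 12) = (j - 2)*(j + 4)*(j - 3)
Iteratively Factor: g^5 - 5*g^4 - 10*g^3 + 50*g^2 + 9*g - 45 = (g + 1)*(g^4 - 6*g^3 - 4*g^2 + 54*g - 45) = (g - 3)*(g + 1)*(g^3 - 3*g^2 - 13*g + 15) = (g - 5)*(g - 3)*(g + 1)*(g^2 + 2*g - 3) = (g - 5)*(g - 3)*(g + 1)*(g + 3)*(g - 1)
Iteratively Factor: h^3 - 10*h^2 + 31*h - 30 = (h - 5)*(h^2 - 5*h + 6) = (h - 5)*(h - 2)*(h - 3)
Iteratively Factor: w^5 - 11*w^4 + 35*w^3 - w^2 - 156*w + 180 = (w - 3)*(w^4 - 8*w^3 + 11*w^2 + 32*w - 60) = (w - 3)*(w + 2)*(w^3 - 10*w^2 + 31*w - 30) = (w - 5)*(w - 3)*(w + 2)*(w^2 - 5*w + 6) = (w - 5)*(w - 3)^2*(w + 2)*(w - 2)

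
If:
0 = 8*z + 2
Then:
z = -1/4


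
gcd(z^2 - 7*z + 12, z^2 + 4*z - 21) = z - 3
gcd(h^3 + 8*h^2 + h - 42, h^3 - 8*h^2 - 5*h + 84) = h + 3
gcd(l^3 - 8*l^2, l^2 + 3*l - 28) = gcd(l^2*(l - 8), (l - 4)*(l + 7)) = 1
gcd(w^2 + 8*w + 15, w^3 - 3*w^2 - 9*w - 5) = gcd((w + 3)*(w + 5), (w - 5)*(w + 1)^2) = 1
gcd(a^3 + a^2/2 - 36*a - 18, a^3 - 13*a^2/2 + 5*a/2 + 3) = a^2 - 11*a/2 - 3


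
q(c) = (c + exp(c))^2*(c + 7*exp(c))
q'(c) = (c + exp(c))^2*(7*exp(c) + 1) + (c + exp(c))*(c + 7*exp(c))*(2*exp(c) + 2)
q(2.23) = 8950.58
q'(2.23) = 24778.54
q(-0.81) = 0.31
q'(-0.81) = -1.88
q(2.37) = 13191.26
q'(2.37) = 36573.86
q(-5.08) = -129.65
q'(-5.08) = 78.29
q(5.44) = 90055957.87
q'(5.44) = 266530591.52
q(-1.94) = -3.01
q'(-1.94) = 10.31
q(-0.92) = 0.51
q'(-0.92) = -1.70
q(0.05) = 8.99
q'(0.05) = 43.61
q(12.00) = 30183389082721676.09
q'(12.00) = 90545796156303467.70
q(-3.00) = -23.08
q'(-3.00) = 28.16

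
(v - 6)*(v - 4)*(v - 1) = v^3 - 11*v^2 + 34*v - 24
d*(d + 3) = d^2 + 3*d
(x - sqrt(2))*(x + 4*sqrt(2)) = x^2 + 3*sqrt(2)*x - 8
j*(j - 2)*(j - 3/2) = j^3 - 7*j^2/2 + 3*j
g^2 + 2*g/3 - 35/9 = (g - 5/3)*(g + 7/3)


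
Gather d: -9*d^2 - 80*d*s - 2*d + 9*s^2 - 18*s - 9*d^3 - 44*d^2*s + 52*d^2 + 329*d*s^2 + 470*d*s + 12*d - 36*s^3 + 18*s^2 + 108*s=-9*d^3 + d^2*(43 - 44*s) + d*(329*s^2 + 390*s + 10) - 36*s^3 + 27*s^2 + 90*s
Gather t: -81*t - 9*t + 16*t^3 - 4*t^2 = 16*t^3 - 4*t^2 - 90*t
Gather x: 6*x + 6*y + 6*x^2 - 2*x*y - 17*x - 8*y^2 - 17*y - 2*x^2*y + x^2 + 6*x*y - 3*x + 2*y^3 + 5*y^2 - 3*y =x^2*(7 - 2*y) + x*(4*y - 14) + 2*y^3 - 3*y^2 - 14*y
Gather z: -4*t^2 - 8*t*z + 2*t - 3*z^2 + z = -4*t^2 + 2*t - 3*z^2 + z*(1 - 8*t)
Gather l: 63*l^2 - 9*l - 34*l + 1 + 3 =63*l^2 - 43*l + 4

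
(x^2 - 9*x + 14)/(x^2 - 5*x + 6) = (x - 7)/(x - 3)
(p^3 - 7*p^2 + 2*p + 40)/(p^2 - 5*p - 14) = (p^2 - 9*p + 20)/(p - 7)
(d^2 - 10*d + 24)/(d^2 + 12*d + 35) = (d^2 - 10*d + 24)/(d^2 + 12*d + 35)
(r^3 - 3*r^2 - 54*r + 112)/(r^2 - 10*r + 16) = r + 7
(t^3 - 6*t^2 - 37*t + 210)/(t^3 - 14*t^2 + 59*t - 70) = (t + 6)/(t - 2)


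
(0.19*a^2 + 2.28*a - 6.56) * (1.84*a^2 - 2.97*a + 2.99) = 0.3496*a^4 + 3.6309*a^3 - 18.2739*a^2 + 26.3004*a - 19.6144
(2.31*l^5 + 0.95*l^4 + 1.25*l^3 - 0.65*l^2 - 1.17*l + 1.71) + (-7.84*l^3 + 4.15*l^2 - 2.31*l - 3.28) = 2.31*l^5 + 0.95*l^4 - 6.59*l^3 + 3.5*l^2 - 3.48*l - 1.57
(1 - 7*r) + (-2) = -7*r - 1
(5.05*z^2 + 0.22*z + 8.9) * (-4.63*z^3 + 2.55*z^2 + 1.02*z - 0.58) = -23.3815*z^5 + 11.8589*z^4 - 35.495*z^3 + 19.9904*z^2 + 8.9504*z - 5.162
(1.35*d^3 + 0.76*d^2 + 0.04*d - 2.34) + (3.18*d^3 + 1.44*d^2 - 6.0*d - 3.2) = 4.53*d^3 + 2.2*d^2 - 5.96*d - 5.54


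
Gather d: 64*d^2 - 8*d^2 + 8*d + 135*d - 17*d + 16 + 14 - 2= 56*d^2 + 126*d + 28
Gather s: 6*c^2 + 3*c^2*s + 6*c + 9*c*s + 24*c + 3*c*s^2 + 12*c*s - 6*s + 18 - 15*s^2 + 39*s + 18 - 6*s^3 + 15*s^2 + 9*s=6*c^2 + 3*c*s^2 + 30*c - 6*s^3 + s*(3*c^2 + 21*c + 42) + 36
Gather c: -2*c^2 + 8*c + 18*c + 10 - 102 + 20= -2*c^2 + 26*c - 72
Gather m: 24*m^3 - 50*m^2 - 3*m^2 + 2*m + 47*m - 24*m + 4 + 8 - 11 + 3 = 24*m^3 - 53*m^2 + 25*m + 4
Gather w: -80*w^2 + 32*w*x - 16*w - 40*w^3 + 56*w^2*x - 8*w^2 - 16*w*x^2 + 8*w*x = -40*w^3 + w^2*(56*x - 88) + w*(-16*x^2 + 40*x - 16)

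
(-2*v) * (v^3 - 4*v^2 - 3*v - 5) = -2*v^4 + 8*v^3 + 6*v^2 + 10*v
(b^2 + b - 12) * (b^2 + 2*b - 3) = b^4 + 3*b^3 - 13*b^2 - 27*b + 36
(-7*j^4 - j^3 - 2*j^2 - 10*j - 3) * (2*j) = -14*j^5 - 2*j^4 - 4*j^3 - 20*j^2 - 6*j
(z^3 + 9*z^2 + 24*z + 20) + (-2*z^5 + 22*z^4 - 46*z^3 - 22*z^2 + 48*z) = -2*z^5 + 22*z^4 - 45*z^3 - 13*z^2 + 72*z + 20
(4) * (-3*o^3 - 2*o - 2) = -12*o^3 - 8*o - 8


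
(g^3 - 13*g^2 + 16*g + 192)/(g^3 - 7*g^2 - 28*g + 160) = (g^2 - 5*g - 24)/(g^2 + g - 20)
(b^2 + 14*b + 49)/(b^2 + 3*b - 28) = (b + 7)/(b - 4)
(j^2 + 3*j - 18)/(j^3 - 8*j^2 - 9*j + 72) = (j + 6)/(j^2 - 5*j - 24)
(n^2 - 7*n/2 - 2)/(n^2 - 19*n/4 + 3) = 2*(2*n + 1)/(4*n - 3)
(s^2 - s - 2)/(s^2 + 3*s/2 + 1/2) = 2*(s - 2)/(2*s + 1)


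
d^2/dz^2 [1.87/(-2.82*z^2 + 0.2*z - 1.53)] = (29.741976*z^2 - 2.10936*z - 1.87*(5.64*z - 0.2)*(11.28*z - 0.4) + 16.136604)/(2.82*z^2 - 0.2*z + 1.53)^3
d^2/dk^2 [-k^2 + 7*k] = -2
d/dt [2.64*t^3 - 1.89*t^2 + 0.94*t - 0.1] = 7.92*t^2 - 3.78*t + 0.94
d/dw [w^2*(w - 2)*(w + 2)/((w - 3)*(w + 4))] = w*(2*w^4 + 3*w^3 - 48*w^2 - 4*w + 96)/(w^4 + 2*w^3 - 23*w^2 - 24*w + 144)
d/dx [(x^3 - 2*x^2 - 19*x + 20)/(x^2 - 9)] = (x^4 - 8*x^2 - 4*x + 171)/(x^4 - 18*x^2 + 81)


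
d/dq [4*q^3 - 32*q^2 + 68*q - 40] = 12*q^2 - 64*q + 68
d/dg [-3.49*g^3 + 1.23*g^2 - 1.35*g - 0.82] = -10.47*g^2 + 2.46*g - 1.35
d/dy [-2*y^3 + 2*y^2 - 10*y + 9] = -6*y^2 + 4*y - 10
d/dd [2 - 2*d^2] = -4*d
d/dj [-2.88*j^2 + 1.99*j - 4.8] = 1.99 - 5.76*j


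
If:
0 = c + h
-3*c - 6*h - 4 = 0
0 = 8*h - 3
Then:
No Solution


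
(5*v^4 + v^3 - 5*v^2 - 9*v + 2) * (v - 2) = 5*v^5 - 9*v^4 - 7*v^3 + v^2 + 20*v - 4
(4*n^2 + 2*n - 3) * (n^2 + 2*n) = 4*n^4 + 10*n^3 + n^2 - 6*n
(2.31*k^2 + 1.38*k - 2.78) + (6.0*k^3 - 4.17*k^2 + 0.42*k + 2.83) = 6.0*k^3 - 1.86*k^2 + 1.8*k + 0.0500000000000003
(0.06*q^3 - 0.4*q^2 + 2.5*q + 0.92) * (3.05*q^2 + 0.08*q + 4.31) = 0.183*q^5 - 1.2152*q^4 + 7.8516*q^3 + 1.282*q^2 + 10.8486*q + 3.9652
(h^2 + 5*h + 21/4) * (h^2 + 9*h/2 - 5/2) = h^4 + 19*h^3/2 + 101*h^2/4 + 89*h/8 - 105/8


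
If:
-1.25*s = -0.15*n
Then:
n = 8.33333333333333*s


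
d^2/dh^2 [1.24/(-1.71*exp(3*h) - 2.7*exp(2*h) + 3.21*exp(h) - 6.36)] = (-1.24*(5.13*exp(2*h) + 5.4*exp(h) - 3.21)*(10.26*exp(2*h) + 10.8*exp(h) - 6.42)*exp(h) + (19.0836*exp(2*h) + 13.392*exp(h) - 3.9804)*(1.71*exp(3*h) + 2.7*exp(2*h) - 3.21*exp(h) + 6.36))*exp(h)/(1.71*exp(3*h) + 2.7*exp(2*h) - 3.21*exp(h) + 6.36)^3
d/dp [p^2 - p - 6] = 2*p - 1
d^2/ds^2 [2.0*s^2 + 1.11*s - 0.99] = 4.00000000000000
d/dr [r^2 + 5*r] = 2*r + 5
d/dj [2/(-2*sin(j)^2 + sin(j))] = 2*(4/tan(j) - cos(j)/sin(j)^2)/(2*sin(j) - 1)^2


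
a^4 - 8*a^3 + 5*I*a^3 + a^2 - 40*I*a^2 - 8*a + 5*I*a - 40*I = (a - 8)*(a - I)*(a + I)*(a + 5*I)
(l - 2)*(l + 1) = l^2 - l - 2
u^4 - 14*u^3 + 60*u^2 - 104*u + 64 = (u - 8)*(u - 2)^3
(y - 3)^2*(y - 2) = y^3 - 8*y^2 + 21*y - 18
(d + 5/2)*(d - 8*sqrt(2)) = d^2 - 8*sqrt(2)*d + 5*d/2 - 20*sqrt(2)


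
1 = 1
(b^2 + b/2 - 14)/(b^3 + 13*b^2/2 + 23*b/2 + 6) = (2*b - 7)/(2*b^2 + 5*b + 3)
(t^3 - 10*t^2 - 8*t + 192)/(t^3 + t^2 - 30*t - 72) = (t - 8)/(t + 3)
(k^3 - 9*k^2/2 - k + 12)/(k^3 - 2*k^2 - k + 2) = (k^2 - 5*k/2 - 6)/(k^2 - 1)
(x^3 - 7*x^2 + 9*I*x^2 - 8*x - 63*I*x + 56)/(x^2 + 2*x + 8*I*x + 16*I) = (x^2 + x*(-7 + I) - 7*I)/(x + 2)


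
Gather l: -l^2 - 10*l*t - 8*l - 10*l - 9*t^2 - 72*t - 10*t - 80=-l^2 + l*(-10*t - 18) - 9*t^2 - 82*t - 80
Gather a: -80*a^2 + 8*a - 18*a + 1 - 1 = -80*a^2 - 10*a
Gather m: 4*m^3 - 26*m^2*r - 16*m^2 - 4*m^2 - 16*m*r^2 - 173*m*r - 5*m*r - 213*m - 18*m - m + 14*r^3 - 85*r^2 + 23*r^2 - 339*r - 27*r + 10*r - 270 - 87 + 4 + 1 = 4*m^3 + m^2*(-26*r - 20) + m*(-16*r^2 - 178*r - 232) + 14*r^3 - 62*r^2 - 356*r - 352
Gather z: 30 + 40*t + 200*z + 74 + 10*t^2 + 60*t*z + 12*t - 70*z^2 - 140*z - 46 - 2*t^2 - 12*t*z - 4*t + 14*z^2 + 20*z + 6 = 8*t^2 + 48*t - 56*z^2 + z*(48*t + 80) + 64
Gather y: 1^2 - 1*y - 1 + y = 0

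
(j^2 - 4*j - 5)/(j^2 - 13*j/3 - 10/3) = 3*(j + 1)/(3*j + 2)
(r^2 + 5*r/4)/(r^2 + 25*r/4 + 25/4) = r/(r + 5)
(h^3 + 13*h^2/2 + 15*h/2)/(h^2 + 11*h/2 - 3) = h*(2*h^2 + 13*h + 15)/(2*h^2 + 11*h - 6)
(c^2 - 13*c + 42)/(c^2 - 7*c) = (c - 6)/c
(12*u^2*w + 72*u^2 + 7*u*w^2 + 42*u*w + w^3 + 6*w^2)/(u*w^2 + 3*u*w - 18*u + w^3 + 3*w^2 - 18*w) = (12*u^2 + 7*u*w + w^2)/(u*w - 3*u + w^2 - 3*w)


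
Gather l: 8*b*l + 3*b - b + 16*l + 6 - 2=2*b + l*(8*b + 16) + 4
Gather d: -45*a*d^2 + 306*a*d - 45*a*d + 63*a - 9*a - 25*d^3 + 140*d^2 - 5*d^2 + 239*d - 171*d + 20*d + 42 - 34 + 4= 54*a - 25*d^3 + d^2*(135 - 45*a) + d*(261*a + 88) + 12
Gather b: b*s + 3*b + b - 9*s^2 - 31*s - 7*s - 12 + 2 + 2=b*(s + 4) - 9*s^2 - 38*s - 8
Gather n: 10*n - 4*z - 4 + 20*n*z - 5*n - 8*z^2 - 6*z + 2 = n*(20*z + 5) - 8*z^2 - 10*z - 2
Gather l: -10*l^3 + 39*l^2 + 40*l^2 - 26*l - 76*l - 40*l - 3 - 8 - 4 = -10*l^3 + 79*l^2 - 142*l - 15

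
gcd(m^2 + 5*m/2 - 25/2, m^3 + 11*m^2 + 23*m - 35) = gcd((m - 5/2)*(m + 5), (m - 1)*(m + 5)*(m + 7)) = m + 5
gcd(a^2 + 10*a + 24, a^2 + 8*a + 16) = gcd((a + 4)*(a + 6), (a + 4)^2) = a + 4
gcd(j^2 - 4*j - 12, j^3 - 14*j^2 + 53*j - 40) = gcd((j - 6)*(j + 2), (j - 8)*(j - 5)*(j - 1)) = 1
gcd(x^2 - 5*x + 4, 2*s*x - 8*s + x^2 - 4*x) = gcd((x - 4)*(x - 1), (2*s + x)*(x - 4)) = x - 4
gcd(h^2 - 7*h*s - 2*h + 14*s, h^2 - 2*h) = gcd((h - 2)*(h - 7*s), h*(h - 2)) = h - 2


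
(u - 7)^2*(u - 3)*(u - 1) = u^4 - 18*u^3 + 108*u^2 - 238*u + 147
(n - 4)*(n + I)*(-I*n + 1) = -I*n^3 + 2*n^2 + 4*I*n^2 - 8*n + I*n - 4*I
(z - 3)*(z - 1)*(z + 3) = z^3 - z^2 - 9*z + 9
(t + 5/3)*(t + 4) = t^2 + 17*t/3 + 20/3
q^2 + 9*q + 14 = (q + 2)*(q + 7)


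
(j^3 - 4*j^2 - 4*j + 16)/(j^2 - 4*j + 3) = (j^3 - 4*j^2 - 4*j + 16)/(j^2 - 4*j + 3)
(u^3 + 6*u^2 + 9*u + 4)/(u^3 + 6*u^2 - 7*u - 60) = (u^2 + 2*u + 1)/(u^2 + 2*u - 15)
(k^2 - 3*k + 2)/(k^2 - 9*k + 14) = (k - 1)/(k - 7)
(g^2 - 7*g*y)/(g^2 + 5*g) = (g - 7*y)/(g + 5)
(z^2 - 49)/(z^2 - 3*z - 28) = (z + 7)/(z + 4)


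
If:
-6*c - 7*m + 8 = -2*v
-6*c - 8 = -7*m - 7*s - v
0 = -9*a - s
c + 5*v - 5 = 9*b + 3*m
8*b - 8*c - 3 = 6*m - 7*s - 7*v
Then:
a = 95*v/679 - 1093/4074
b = 26*v/97 - 293/776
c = 1093/776 - 47*v/97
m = 68*v/97 - 25/388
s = 3279/1358 - 855*v/679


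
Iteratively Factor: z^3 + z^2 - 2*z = (z)*(z^2 + z - 2) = z*(z - 1)*(z + 2)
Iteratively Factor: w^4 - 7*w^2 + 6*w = (w + 3)*(w^3 - 3*w^2 + 2*w) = (w - 1)*(w + 3)*(w^2 - 2*w) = (w - 2)*(w - 1)*(w + 3)*(w)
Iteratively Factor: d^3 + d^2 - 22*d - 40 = (d - 5)*(d^2 + 6*d + 8) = (d - 5)*(d + 2)*(d + 4)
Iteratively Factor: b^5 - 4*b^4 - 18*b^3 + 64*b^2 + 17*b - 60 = (b + 1)*(b^4 - 5*b^3 - 13*b^2 + 77*b - 60) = (b - 1)*(b + 1)*(b^3 - 4*b^2 - 17*b + 60) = (b - 3)*(b - 1)*(b + 1)*(b^2 - b - 20) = (b - 3)*(b - 1)*(b + 1)*(b + 4)*(b - 5)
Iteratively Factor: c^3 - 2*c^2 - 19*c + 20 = (c + 4)*(c^2 - 6*c + 5) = (c - 5)*(c + 4)*(c - 1)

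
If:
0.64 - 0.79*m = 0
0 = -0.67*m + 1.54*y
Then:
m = 0.81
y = 0.35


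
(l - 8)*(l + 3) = l^2 - 5*l - 24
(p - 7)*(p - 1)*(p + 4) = p^3 - 4*p^2 - 25*p + 28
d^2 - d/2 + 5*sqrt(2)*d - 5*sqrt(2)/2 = (d - 1/2)*(d + 5*sqrt(2))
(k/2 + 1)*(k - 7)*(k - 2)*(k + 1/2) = k^4/2 - 13*k^3/4 - 15*k^2/4 + 13*k + 7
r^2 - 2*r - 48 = (r - 8)*(r + 6)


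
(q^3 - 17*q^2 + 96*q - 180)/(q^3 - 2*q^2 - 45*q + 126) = (q^2 - 11*q + 30)/(q^2 + 4*q - 21)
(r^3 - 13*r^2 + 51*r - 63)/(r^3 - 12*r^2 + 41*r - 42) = (r - 3)/(r - 2)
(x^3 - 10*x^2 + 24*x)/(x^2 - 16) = x*(x - 6)/(x + 4)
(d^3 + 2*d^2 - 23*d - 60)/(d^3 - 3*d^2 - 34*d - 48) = (d^2 - d - 20)/(d^2 - 6*d - 16)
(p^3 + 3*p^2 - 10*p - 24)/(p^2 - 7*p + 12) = (p^2 + 6*p + 8)/(p - 4)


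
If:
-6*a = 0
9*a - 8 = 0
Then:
No Solution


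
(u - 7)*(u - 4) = u^2 - 11*u + 28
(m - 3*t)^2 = m^2 - 6*m*t + 9*t^2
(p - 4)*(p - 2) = p^2 - 6*p + 8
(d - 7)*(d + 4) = d^2 - 3*d - 28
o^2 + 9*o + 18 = (o + 3)*(o + 6)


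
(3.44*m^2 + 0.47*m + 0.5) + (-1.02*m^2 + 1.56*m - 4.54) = 2.42*m^2 + 2.03*m - 4.04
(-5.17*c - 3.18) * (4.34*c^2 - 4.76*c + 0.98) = -22.4378*c^3 + 10.808*c^2 + 10.0702*c - 3.1164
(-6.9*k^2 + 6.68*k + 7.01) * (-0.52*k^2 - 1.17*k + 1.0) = 3.588*k^4 + 4.5994*k^3 - 18.3608*k^2 - 1.5217*k + 7.01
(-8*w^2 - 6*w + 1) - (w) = -8*w^2 - 7*w + 1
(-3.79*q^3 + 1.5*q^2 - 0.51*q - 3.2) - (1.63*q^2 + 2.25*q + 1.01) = -3.79*q^3 - 0.13*q^2 - 2.76*q - 4.21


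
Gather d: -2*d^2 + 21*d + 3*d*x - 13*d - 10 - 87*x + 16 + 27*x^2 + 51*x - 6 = -2*d^2 + d*(3*x + 8) + 27*x^2 - 36*x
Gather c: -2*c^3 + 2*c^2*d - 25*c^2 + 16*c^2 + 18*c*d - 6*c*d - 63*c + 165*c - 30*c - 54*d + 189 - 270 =-2*c^3 + c^2*(2*d - 9) + c*(12*d + 72) - 54*d - 81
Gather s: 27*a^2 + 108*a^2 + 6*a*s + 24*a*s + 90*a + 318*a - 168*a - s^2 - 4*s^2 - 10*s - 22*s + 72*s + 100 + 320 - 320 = 135*a^2 + 240*a - 5*s^2 + s*(30*a + 40) + 100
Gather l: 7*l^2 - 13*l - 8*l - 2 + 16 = 7*l^2 - 21*l + 14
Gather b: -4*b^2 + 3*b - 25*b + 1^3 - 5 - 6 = -4*b^2 - 22*b - 10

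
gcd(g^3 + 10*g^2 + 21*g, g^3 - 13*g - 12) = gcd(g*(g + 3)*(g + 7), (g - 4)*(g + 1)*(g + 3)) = g + 3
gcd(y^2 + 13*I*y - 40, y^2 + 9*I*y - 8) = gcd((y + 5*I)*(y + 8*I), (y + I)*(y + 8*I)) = y + 8*I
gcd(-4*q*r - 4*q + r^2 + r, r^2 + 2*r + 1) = r + 1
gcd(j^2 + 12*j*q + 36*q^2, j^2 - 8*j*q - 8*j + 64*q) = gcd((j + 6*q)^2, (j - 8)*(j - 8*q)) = 1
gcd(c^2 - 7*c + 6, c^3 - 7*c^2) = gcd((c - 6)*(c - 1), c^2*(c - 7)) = 1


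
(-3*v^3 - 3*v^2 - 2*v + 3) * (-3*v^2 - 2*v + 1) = 9*v^5 + 15*v^4 + 9*v^3 - 8*v^2 - 8*v + 3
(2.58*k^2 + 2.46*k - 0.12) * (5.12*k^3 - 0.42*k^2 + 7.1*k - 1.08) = 13.2096*k^5 + 11.5116*k^4 + 16.6704*k^3 + 14.73*k^2 - 3.5088*k + 0.1296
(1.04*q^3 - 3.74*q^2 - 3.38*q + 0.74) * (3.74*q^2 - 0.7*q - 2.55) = 3.8896*q^5 - 14.7156*q^4 - 12.6752*q^3 + 14.6706*q^2 + 8.101*q - 1.887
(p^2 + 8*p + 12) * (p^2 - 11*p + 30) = p^4 - 3*p^3 - 46*p^2 + 108*p + 360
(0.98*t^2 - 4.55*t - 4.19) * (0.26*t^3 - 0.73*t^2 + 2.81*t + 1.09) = 0.2548*t^5 - 1.8984*t^4 + 4.9859*t^3 - 8.6586*t^2 - 16.7334*t - 4.5671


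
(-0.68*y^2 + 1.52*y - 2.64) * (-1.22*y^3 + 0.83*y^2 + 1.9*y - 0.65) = 0.8296*y^5 - 2.4188*y^4 + 3.1904*y^3 + 1.1388*y^2 - 6.004*y + 1.716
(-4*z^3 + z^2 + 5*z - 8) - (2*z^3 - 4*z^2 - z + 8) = -6*z^3 + 5*z^2 + 6*z - 16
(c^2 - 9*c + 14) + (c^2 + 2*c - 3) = 2*c^2 - 7*c + 11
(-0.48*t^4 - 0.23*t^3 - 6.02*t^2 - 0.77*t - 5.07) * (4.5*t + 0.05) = -2.16*t^5 - 1.059*t^4 - 27.1015*t^3 - 3.766*t^2 - 22.8535*t - 0.2535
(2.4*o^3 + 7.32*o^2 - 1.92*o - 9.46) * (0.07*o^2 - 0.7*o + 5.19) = 0.168*o^5 - 1.1676*o^4 + 7.1976*o^3 + 38.6726*o^2 - 3.3428*o - 49.0974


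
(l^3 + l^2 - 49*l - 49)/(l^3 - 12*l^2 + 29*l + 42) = (l + 7)/(l - 6)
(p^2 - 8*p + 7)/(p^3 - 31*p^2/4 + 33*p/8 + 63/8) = 8*(p - 1)/(8*p^2 - 6*p - 9)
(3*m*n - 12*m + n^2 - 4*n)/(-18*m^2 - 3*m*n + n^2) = (4 - n)/(6*m - n)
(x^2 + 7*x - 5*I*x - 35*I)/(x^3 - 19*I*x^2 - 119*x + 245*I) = (x + 7)/(x^2 - 14*I*x - 49)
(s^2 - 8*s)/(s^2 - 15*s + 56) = s/(s - 7)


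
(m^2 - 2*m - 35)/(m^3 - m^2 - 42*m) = (m + 5)/(m*(m + 6))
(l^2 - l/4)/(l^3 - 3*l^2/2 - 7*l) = (1 - 4*l)/(2*(-2*l^2 + 3*l + 14))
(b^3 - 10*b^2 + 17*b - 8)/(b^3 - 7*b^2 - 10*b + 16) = (b - 1)/(b + 2)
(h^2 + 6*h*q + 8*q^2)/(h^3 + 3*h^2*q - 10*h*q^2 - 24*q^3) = 1/(h - 3*q)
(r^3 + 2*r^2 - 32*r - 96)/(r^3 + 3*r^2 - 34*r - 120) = (r + 4)/(r + 5)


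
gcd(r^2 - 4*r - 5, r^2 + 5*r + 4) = r + 1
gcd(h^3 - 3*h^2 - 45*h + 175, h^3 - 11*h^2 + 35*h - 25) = h^2 - 10*h + 25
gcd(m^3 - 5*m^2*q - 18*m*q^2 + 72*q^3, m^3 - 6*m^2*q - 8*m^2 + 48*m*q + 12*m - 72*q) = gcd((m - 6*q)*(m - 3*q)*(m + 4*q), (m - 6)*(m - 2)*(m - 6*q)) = -m + 6*q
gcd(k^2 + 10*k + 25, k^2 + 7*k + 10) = k + 5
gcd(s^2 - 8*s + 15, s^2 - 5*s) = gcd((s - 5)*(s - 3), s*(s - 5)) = s - 5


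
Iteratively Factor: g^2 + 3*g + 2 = (g + 1)*(g + 2)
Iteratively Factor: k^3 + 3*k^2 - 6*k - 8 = (k + 1)*(k^2 + 2*k - 8) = (k - 2)*(k + 1)*(k + 4)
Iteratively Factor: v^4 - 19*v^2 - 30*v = (v + 3)*(v^3 - 3*v^2 - 10*v) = v*(v + 3)*(v^2 - 3*v - 10) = v*(v - 5)*(v + 3)*(v + 2)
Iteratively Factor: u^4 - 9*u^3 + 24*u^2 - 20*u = (u)*(u^3 - 9*u^2 + 24*u - 20) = u*(u - 2)*(u^2 - 7*u + 10) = u*(u - 5)*(u - 2)*(u - 2)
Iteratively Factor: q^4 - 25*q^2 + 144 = (q - 4)*(q^3 + 4*q^2 - 9*q - 36) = (q - 4)*(q + 4)*(q^2 - 9) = (q - 4)*(q - 3)*(q + 4)*(q + 3)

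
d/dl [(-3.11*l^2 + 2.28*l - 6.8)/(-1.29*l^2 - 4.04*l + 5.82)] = (15.5056*l^2 - 53.7444*l - 14.2024)/(1.6641*l^4 + 10.4232*l^3 + 1.306*l^2 - 47.0256*l + 33.8724)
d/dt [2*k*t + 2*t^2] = 2*k + 4*t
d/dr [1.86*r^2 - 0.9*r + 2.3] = 3.72*r - 0.9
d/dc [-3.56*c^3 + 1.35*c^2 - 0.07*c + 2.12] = -10.68*c^2 + 2.7*c - 0.07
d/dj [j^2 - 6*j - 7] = 2*j - 6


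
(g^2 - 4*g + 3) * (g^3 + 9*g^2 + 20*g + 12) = g^5 + 5*g^4 - 13*g^3 - 41*g^2 + 12*g + 36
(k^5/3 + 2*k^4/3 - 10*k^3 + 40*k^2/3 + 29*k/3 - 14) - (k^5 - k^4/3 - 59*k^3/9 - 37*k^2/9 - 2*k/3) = -2*k^5/3 + k^4 - 31*k^3/9 + 157*k^2/9 + 31*k/3 - 14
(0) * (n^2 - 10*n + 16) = 0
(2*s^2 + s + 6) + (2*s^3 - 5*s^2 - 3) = 2*s^3 - 3*s^2 + s + 3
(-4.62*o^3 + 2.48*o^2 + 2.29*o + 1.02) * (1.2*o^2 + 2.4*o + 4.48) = -5.544*o^5 - 8.112*o^4 - 11.9976*o^3 + 17.8304*o^2 + 12.7072*o + 4.5696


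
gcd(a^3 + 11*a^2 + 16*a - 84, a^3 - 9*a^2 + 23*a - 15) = 1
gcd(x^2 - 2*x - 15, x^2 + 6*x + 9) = x + 3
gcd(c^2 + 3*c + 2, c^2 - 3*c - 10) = c + 2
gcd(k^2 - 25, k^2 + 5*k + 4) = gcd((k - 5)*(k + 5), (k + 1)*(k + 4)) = 1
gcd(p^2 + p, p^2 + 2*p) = p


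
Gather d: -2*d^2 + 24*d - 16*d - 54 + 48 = -2*d^2 + 8*d - 6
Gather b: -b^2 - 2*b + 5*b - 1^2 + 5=-b^2 + 3*b + 4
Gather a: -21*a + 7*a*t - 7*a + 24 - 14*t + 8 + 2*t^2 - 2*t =a*(7*t - 28) + 2*t^2 - 16*t + 32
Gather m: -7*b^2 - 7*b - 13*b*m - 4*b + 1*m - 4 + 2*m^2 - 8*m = -7*b^2 - 11*b + 2*m^2 + m*(-13*b - 7) - 4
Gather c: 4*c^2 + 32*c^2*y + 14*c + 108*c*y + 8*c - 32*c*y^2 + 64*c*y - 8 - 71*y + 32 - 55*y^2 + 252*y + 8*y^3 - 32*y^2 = c^2*(32*y + 4) + c*(-32*y^2 + 172*y + 22) + 8*y^3 - 87*y^2 + 181*y + 24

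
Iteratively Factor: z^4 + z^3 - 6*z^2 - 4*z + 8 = (z + 2)*(z^3 - z^2 - 4*z + 4) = (z - 1)*(z + 2)*(z^2 - 4) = (z - 1)*(z + 2)^2*(z - 2)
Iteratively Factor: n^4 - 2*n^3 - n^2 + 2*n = (n + 1)*(n^3 - 3*n^2 + 2*n) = (n - 1)*(n + 1)*(n^2 - 2*n) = (n - 2)*(n - 1)*(n + 1)*(n)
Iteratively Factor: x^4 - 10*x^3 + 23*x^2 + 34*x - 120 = (x + 2)*(x^3 - 12*x^2 + 47*x - 60) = (x - 5)*(x + 2)*(x^2 - 7*x + 12) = (x - 5)*(x - 3)*(x + 2)*(x - 4)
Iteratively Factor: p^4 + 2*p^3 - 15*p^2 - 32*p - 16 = (p + 1)*(p^3 + p^2 - 16*p - 16) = (p - 4)*(p + 1)*(p^2 + 5*p + 4) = (p - 4)*(p + 1)^2*(p + 4)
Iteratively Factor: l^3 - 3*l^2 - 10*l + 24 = (l + 3)*(l^2 - 6*l + 8) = (l - 2)*(l + 3)*(l - 4)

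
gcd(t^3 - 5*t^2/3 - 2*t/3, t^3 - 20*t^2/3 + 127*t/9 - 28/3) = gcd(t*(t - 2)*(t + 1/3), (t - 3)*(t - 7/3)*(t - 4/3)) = 1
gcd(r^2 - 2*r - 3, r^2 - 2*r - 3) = r^2 - 2*r - 3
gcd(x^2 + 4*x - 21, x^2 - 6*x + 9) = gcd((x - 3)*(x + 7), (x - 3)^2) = x - 3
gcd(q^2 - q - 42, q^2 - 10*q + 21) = q - 7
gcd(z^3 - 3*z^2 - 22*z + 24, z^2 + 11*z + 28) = z + 4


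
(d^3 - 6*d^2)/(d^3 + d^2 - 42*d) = d/(d + 7)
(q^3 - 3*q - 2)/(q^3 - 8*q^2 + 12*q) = (q^2 + 2*q + 1)/(q*(q - 6))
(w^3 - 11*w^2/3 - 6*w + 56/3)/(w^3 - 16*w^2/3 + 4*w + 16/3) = (3*w + 7)/(3*w + 2)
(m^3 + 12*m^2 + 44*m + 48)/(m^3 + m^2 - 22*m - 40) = (m + 6)/(m - 5)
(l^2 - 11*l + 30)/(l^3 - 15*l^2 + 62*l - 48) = (l - 5)/(l^2 - 9*l + 8)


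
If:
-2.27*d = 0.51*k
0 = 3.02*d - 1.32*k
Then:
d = 0.00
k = 0.00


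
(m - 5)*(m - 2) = m^2 - 7*m + 10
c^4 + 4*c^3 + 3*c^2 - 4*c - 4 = (c - 1)*(c + 1)*(c + 2)^2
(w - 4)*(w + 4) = w^2 - 16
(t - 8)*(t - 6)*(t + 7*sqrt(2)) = t^3 - 14*t^2 + 7*sqrt(2)*t^2 - 98*sqrt(2)*t + 48*t + 336*sqrt(2)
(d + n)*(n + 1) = d*n + d + n^2 + n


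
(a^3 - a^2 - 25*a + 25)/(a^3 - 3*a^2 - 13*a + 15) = (a + 5)/(a + 3)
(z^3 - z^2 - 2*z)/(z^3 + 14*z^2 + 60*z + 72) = z*(z^2 - z - 2)/(z^3 + 14*z^2 + 60*z + 72)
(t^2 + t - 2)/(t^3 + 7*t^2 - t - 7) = (t + 2)/(t^2 + 8*t + 7)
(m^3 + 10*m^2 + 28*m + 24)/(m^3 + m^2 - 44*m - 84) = (m + 2)/(m - 7)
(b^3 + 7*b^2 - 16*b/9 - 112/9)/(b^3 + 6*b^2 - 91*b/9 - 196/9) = (3*b - 4)/(3*b - 7)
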